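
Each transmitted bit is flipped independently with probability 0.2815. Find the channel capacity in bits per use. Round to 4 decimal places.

0.1425 bits

Binary symmetric channel: C = 1 − h₂(ε) where h₂ is the binary entropy function.
h₂(0.2815) = −0.2815·log₂0.2815 − 0.7185·log₂0.7185 = 0.8575.
C = 1 − 0.8575 = 0.1425 bits per channel use.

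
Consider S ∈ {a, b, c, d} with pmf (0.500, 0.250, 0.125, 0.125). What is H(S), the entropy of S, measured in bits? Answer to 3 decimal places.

1.750 bits

H(S) = −Σ p·log₂ p.
  −(0.500)·log₂(0.500) = 0.5000
  −(0.250)·log₂(0.250) = 0.5000
  −(0.125)·log₂(0.125) = 0.3750
  −(0.125)·log₂(0.125) = 0.3750
Sum: 0.5000 + 0.5000 + 0.3750 + 0.3750 = 1.750 bits.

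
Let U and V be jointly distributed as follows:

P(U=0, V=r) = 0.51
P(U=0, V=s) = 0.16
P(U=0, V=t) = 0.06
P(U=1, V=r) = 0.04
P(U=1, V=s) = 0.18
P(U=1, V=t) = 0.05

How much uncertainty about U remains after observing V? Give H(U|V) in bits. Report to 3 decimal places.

Chain rule: H(U|V) = H(U,V) − H(V).
Marginals: p(U) = (0.7300, 0.2700), p(V) = (0.5500, 0.3400, 0.1100).
H(U,V) = 2.0091 bits; H(V) = 1.3538 bits.
H(U|V) = 2.0091 − 1.3538 = 0.655 bits.

0.655 bits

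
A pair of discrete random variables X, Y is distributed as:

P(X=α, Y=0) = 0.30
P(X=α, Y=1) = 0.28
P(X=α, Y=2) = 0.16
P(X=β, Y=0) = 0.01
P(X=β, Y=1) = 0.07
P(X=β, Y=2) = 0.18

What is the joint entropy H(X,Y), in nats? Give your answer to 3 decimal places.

H(X,Y) = −Σ p(x,y)·ln p(x,y) over all 6 cells.
  cell (α,0): −0.30·ln0.30 = 0.3612
  cell (α,1): −0.28·ln0.28 = 0.3564
  cell (α,2): −0.16·ln0.16 = 0.2932
  cell (β,0): −0.01·ln0.01 = 0.0461
  cell (β,1): −0.07·ln0.07 = 0.1861
  cell (β,2): −0.18·ln0.18 = 0.3087
Sum = 1.552 nats.

1.552 nats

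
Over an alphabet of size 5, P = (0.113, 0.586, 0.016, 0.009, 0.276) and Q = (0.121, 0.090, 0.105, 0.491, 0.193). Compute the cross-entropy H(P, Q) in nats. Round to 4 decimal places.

H(P,Q) = −Σ p·ln q.
  −0.113·ln(0.121) = 0.23865
  −0.586·ln(0.090) = 1.41106
  −0.016·ln(0.105) = 0.03606
  −0.009·ln(0.491) = 0.00640
  −0.276·ln(0.193) = 0.45404
H(P,Q) = 2.1462 nats.

2.1462 nats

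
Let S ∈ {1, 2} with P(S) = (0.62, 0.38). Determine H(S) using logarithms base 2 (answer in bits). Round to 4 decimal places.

0.9580 bits

H(S) = −Σ p·log₂ p.
  −(0.62)·log₂(0.62) = 0.42759
  −(0.38)·log₂(0.38) = 0.53045
Sum: 0.42759 + 0.53045 = 0.9580 bits.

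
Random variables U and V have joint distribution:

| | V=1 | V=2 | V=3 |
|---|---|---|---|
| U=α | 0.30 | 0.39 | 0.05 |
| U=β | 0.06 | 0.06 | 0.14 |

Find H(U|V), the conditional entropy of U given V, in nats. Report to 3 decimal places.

0.448 nats

Chain rule: H(U|V) = H(U,V) − H(V).
Marginals: p(U) = (0.7400, 0.2600), p(V) = (0.3600, 0.4500, 0.1900).
H(U,V) = 1.4911 nats; H(V) = 1.0427 nats.
H(U|V) = 1.4911 − 1.0427 = 0.448 nats.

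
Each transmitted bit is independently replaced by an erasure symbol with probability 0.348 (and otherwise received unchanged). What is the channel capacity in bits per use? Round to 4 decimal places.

Binary erasure channel: capacity C = 1 − ε.
C = 1 − 0.348 = 0.6520 bits per channel use.

0.6520 bits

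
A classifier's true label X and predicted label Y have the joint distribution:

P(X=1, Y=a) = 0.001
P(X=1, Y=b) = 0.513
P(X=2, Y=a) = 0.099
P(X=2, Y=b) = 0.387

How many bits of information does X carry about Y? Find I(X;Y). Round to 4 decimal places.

0.1041 bits

Marginals: p(X) = (0.5140, 0.4860), p(Y) = (0.1000, 0.9000).
I(X;Y) = Σ p(x,y)·log₂[p(x,y)/(p(x)p(y))].
  (1,a): 0.001·log₂(0.0195) = -0.00568
  (1,b): 0.513·log₂(1.1089) = 0.07654
  (2,a): 0.099·log₂(2.0370) = 0.10162
  (2,b): 0.387·log₂(0.8848) = -0.06835
Sum = 0.1041 bits.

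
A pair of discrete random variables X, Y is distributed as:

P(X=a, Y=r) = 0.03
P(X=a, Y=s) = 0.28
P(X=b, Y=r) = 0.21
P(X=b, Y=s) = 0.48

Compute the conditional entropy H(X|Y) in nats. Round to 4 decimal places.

Marginals: p(X) = (0.3100, 0.6900), p(Y) = (0.2400, 0.7600).
H(X|Y) = Σ p(Y) · H(X|Y=·).
  Y=r: p=0.2400, H(X|Y=r) = 0.3768
  Y=s: p=0.7600, H(X|Y=s) = 0.6581
Weighted sum = 0.5906 nats.

0.5906 nats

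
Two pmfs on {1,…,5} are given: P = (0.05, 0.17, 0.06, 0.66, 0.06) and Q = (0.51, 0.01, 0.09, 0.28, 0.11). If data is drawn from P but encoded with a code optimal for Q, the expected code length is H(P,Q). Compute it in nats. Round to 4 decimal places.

H(P,Q) = −Σ p·ln q.
  −0.05·ln(0.51) = 0.03367
  −0.17·ln(0.01) = 0.78288
  −0.06·ln(0.09) = 0.14448
  −0.66·ln(0.28) = 0.84016
  −0.06·ln(0.11) = 0.13244
H(P,Q) = 1.9336 nats.

1.9336 nats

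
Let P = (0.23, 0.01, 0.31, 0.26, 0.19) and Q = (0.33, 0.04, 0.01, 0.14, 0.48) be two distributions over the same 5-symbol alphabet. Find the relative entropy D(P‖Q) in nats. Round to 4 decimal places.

0.9525 nats

D(P‖Q) = Σ p·ln(p/q).
  0.23·ln(0.23/0.33) = -0.08303
  0.01·ln(0.01/0.04) = -0.01386
  0.31·ln(0.31/0.01) = 1.06454
  0.26·ln(0.26/0.14) = 0.16095
  0.19·ln(0.19/0.48) = -0.17608
D(P‖Q) = 0.9525 nats.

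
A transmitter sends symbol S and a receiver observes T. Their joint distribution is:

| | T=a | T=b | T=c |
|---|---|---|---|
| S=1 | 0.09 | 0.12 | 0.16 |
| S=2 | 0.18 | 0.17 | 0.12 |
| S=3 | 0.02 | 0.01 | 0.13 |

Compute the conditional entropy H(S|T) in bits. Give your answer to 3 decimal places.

1.345 bits

Chain rule: H(S|T) = H(S,T) − H(T).
Marginals: p(S) = (0.3700, 0.4700, 0.1600), p(T) = (0.2900, 0.3000, 0.4100).
H(S,T) = 2.9117 bits; H(T) = 1.5664 bits.
H(S|T) = 2.9117 − 1.5664 = 1.345 bits.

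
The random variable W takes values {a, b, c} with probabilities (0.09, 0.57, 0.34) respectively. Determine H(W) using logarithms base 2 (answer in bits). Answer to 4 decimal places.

H(W) = −Σ p·log₂ p.
  −(0.09)·log₂(0.09) = 0.31265
  −(0.57)·log₂(0.57) = 0.46225
  −(0.34)·log₂(0.34) = 0.52917
Sum: 0.31265 + 0.46225 + 0.52917 = 1.3041 bits.

1.3041 bits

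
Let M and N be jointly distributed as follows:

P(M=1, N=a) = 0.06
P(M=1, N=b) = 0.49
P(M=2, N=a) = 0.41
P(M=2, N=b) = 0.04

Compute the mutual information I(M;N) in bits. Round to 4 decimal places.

Marginals: p(M) = (0.5500, 0.4500), p(N) = (0.4700, 0.5300).
I(M;N) = H(M) + H(N) − H(M,N).
H(M) = 0.9928, H(N) = 0.9974, H(M,N) = 1.4610.
I(M;N) = 0.9928 + 0.9974 − 1.4610 = 0.5292 bits.

0.5292 bits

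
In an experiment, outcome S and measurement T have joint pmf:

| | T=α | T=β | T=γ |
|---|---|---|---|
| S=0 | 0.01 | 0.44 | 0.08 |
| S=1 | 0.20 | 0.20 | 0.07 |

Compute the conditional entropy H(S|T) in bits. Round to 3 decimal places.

Marginals: p(S) = (0.5300, 0.4700), p(T) = (0.2100, 0.6400, 0.1500).
H(S|T) = Σ p(T) · H(S|T=·).
  T=α: p=0.2100, H(S|T=α) = 0.2762
  T=β: p=0.6400, H(S|T=β) = 0.8960
  T=γ: p=0.1500, H(S|T=γ) = 0.9968
Weighted sum = 0.781 bits.

0.781 bits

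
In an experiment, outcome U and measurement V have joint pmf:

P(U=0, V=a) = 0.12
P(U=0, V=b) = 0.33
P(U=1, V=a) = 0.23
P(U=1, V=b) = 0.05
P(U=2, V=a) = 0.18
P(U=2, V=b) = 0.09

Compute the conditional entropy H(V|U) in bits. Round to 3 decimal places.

Marginals: p(U) = (0.4500, 0.2800, 0.2700), p(V) = (0.5300, 0.4700).
H(V|U) = Σ p(U) · H(V|U=·).
  U=0: p=0.4500, H(V|U=0) = 0.8366
  U=1: p=0.2800, H(V|U=1) = 0.6769
  U=2: p=0.2700, H(V|U=2) = 0.9183
Weighted sum = 0.814 bits.

0.814 bits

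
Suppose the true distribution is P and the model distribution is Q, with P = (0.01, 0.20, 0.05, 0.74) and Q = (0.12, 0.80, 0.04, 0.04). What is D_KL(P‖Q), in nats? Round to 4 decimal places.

1.8682 nats

D(P‖Q) = Σ p·ln(p/q).
  0.01·ln(0.01/0.12) = -0.02485
  0.20·ln(0.20/0.80) = -0.27726
  0.05·ln(0.05/0.04) = 0.01116
  0.74·ln(0.74/0.04) = 2.15915
D(P‖Q) = 1.8682 nats.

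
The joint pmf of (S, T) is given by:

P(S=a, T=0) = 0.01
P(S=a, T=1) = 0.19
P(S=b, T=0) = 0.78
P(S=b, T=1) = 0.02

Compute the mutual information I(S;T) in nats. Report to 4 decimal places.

0.3807 nats

Marginals: p(S) = (0.2000, 0.8000), p(T) = (0.7900, 0.2100).
I(S;T) = Σ p(x,y)·ln[p(x,y)/(p(x)p(y))].
  (a,0): 0.01·ln(0.0633) = -0.02760
  (a,1): 0.19·ln(4.5238) = 0.28678
  (b,0): 0.78·ln(1.2342) = 0.16412
  (b,1): 0.02·ln(0.1190) = -0.04256
Sum = 0.3807 nats.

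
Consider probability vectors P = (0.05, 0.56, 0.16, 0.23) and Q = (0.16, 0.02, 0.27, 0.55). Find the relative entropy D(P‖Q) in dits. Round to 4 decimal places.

0.6617 dits

D(P‖Q) = Σ p·log₁₀(p/q).
  0.05·log₁₀(0.05/0.16) = -0.02526
  0.56·log₁₀(0.56/0.02) = 0.81041
  0.16·log₁₀(0.16/0.27) = -0.03636
  0.23·log₁₀(0.23/0.55) = -0.08709
D(P‖Q) = 0.6617 dits.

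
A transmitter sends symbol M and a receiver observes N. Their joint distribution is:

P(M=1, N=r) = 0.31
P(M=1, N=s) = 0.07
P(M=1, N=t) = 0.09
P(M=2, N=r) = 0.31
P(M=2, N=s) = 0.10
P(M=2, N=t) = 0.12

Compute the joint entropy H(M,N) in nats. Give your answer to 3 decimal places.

1.614 nats

H(M,N) = −Σ p(x,y)·ln p(x,y) over all 6 cells.
  cell (1,r): −0.31·ln0.31 = 0.3631
  cell (1,s): −0.07·ln0.07 = 0.1861
  cell (1,t): −0.09·ln0.09 = 0.2167
  cell (2,r): −0.31·ln0.31 = 0.3631
  cell (2,s): −0.10·ln0.10 = 0.2303
  cell (2,t): −0.12·ln0.12 = 0.2544
Sum = 1.614 nats.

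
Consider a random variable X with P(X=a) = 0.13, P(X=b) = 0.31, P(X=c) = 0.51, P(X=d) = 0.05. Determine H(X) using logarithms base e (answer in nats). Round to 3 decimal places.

H(X) = −Σ p·ln p.
  −(0.13)·ln(0.13) = 0.2652
  −(0.31)·ln(0.31) = 0.3631
  −(0.51)·ln(0.51) = 0.3434
  −(0.05)·ln(0.05) = 0.1498
Sum: 0.2652 + 0.3631 + 0.3434 + 0.1498 = 1.121 nats.

1.121 nats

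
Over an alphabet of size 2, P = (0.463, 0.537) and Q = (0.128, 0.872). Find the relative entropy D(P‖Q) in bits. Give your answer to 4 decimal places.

0.4832 bits

D(P‖Q) = Σ p·log₂(p/q).
  0.463·log₂(0.463/0.128) = 0.85880
  0.537·log₂(0.537/0.872) = -0.37558
D(P‖Q) = 0.4832 bits.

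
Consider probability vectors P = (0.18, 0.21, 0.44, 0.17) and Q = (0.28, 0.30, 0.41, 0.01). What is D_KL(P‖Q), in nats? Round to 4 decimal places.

0.3583 nats

D(P‖Q) = Σ p·ln(p/q).
  0.18·ln(0.18/0.28) = -0.07953
  0.21·ln(0.21/0.30) = -0.07490
  0.44·ln(0.44/0.41) = 0.03107
  0.17·ln(0.17/0.01) = 0.48165
D(P‖Q) = 0.3583 nats.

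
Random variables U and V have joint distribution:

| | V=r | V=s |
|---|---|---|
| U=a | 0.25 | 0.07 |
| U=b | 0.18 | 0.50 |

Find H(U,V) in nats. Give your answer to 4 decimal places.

1.1880 nats

H(U,V) = −Σ p(x,y)·ln p(x,y) over all 4 cells.
  cell (a,r): −0.25·ln0.25 = 0.34657
  cell (a,s): −0.07·ln0.07 = 0.18615
  cell (b,r): −0.18·ln0.18 = 0.30866
  cell (b,s): −0.50·ln0.50 = 0.34657
Sum = 1.1880 nats.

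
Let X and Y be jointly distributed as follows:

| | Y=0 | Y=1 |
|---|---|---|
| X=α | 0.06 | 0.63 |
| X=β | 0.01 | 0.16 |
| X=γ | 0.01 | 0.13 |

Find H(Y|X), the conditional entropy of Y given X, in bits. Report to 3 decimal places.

0.401 bits

Marginals: p(X) = (0.6900, 0.1700, 0.1400), p(Y) = (0.0800, 0.9200).
H(Y|X) = Σ p(X) · H(Y|X=·).
  X=α: p=0.6900, H(Y|X=α) = 0.4262
  X=β: p=0.1700, H(Y|X=β) = 0.3228
  X=γ: p=0.1400, H(Y|X=γ) = 0.3712
Weighted sum = 0.401 bits.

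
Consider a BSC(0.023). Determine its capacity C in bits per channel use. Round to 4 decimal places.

Binary symmetric channel: C = 1 − h₂(ε) where h₂ is the binary entropy function.
h₂(0.023) = −0.023·log₂0.023 − 0.977·log₂0.977 = 0.1580.
C = 1 − 0.1580 = 0.8420 bits per channel use.

0.8420 bits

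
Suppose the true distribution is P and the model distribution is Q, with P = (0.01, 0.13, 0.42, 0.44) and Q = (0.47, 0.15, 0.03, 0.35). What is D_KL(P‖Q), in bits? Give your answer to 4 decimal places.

D(P‖Q) = Σ p·log₂(p/q).
  0.01·log₂(0.01/0.47) = -0.05555
  0.13·log₂(0.13/0.15) = -0.02684
  0.42·log₂(0.42/0.03) = 1.59909
  0.44·log₂(0.44/0.35) = 0.14527
D(P‖Q) = 1.6620 bits.

1.6620 bits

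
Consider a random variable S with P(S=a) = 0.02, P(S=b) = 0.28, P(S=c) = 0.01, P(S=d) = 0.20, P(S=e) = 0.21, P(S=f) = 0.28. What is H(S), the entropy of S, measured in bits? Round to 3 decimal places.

2.145 bits

H(S) = −Σ p·log₂ p.
  −(0.02)·log₂(0.02) = 0.1129
  −(0.28)·log₂(0.28) = 0.5142
  −(0.01)·log₂(0.01) = 0.0664
  −(0.20)·log₂(0.20) = 0.4644
  −(0.21)·log₂(0.21) = 0.4728
  −(0.28)·log₂(0.28) = 0.5142
Sum: 0.1129 + 0.5142 + 0.0664 + 0.4644 + 0.4728 + 0.5142 = 2.145 bits.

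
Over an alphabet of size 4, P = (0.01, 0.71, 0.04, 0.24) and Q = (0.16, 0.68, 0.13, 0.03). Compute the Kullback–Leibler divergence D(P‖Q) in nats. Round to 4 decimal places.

0.4548 nats

D(P‖Q) = Σ p·ln(p/q).
  0.01·ln(0.01/0.16) = -0.02773
  0.71·ln(0.71/0.68) = 0.03065
  0.04·ln(0.04/0.13) = -0.04715
  0.24·ln(0.24/0.03) = 0.49907
D(P‖Q) = 0.4548 nats.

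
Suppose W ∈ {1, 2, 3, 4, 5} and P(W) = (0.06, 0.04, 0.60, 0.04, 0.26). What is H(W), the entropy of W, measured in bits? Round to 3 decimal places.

H(W) = −Σ p·log₂ p.
  −(0.06)·log₂(0.06) = 0.2435
  −(0.04)·log₂(0.04) = 0.1858
  −(0.60)·log₂(0.60) = 0.4422
  −(0.04)·log₂(0.04) = 0.1858
  −(0.26)·log₂(0.26) = 0.5053
Sum: 0.2435 + 0.1858 + 0.4422 + 0.1858 + 0.5053 = 1.563 bits.

1.563 bits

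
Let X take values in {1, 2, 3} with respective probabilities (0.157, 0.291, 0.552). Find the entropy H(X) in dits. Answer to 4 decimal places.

0.4247 dits

H(X) = −Σ p·log₁₀ p.
  −(0.157)·log₁₀(0.157) = 0.12624
  −(0.291)·log₁₀(0.291) = 0.15601
  −(0.552)·log₁₀(0.552) = 0.14245
Sum: 0.12624 + 0.15601 + 0.14245 = 0.4247 dits.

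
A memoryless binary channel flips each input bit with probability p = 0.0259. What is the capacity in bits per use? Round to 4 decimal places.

0.8266 bits

Binary symmetric channel: C = 1 − h₂(ε) where h₂ is the binary entropy function.
h₂(0.0259) = −0.0259·log₂0.0259 − 0.9741·log₂0.9741 = 0.1734.
C = 1 − 0.1734 = 0.8266 bits per channel use.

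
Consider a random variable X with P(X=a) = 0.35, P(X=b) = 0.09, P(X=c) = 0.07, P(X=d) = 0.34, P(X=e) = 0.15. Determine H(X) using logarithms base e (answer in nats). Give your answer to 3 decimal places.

1.422 nats

H(X) = −Σ p·ln p.
  −(0.35)·ln(0.35) = 0.3674
  −(0.09)·ln(0.09) = 0.2167
  −(0.07)·ln(0.07) = 0.1861
  −(0.34)·ln(0.34) = 0.3668
  −(0.15)·ln(0.15) = 0.2846
Sum: 0.3674 + 0.2167 + 0.1861 + 0.3668 + 0.2846 = 1.422 nats.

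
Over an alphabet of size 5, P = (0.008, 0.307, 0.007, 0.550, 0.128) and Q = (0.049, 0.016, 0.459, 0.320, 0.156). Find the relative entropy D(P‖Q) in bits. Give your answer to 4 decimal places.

D(P‖Q) = Σ p·log₂(p/q).
  0.008·log₂(0.008/0.049) = -0.02092
  0.307·log₂(0.307/0.016) = 1.30846
  0.007·log₂(0.007/0.459) = -0.04224
  0.550·log₂(0.550/0.320) = 0.42975
  0.128·log₂(0.128/0.156) = -0.03653
D(P‖Q) = 1.6385 bits.

1.6385 bits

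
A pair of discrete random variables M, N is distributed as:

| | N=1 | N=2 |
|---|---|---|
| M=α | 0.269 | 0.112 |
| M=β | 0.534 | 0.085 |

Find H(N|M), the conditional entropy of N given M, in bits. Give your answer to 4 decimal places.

Marginals: p(M) = (0.3810, 0.6190), p(N) = (0.8030, 0.1970).
H(N|M) = Σ p(M) · H(N|M=·).
  M=α: p=0.3810, H(N|M=α) = 0.8738
  M=β: p=0.6190, H(N|M=β) = 0.5772
Weighted sum = 0.6902 bits.

0.6902 bits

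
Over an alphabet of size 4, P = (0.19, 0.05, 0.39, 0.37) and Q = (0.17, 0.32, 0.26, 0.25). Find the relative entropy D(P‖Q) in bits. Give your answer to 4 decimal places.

0.3340 bits

D(P‖Q) = Σ p·log₂(p/q).
  0.19·log₂(0.19/0.17) = 0.03049
  0.05·log₂(0.05/0.32) = -0.13390
  0.39·log₂(0.39/0.26) = 0.22814
  0.37·log₂(0.37/0.25) = 0.20927
D(P‖Q) = 0.3340 bits.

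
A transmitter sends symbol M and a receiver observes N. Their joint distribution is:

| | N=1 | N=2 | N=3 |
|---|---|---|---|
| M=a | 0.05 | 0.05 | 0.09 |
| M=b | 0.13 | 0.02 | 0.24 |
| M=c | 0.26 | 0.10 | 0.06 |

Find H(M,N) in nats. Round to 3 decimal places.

H(M,N) = −Σ p(x,y)·ln p(x,y) over all 9 cells.
  cell (a,1): −0.05·ln0.05 = 0.1498
  cell (a,2): −0.05·ln0.05 = 0.1498
  cell (a,3): −0.09·ln0.09 = 0.2167
  cell (b,1): −0.13·ln0.13 = 0.2652
  cell (b,2): −0.02·ln0.02 = 0.0782
  cell (b,3): −0.24·ln0.24 = 0.3425
  cell (c,1): −0.26·ln0.26 = 0.3502
  cell (c,2): −0.10·ln0.10 = 0.2303
  cell (c,3): −0.06·ln0.06 = 0.1688
Sum = 1.952 nats.

1.952 nats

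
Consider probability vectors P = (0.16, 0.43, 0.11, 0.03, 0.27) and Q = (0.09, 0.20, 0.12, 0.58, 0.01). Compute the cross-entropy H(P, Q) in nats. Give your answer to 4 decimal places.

H(P,Q) = −Σ p·ln q.
  −0.16·ln(0.09) = 0.38527
  −0.43·ln(0.20) = 0.69206
  −0.11·ln(0.12) = 0.23323
  −0.03·ln(0.58) = 0.01634
  −0.27·ln(0.01) = 1.24340
H(P,Q) = 2.5703 nats.

2.5703 nats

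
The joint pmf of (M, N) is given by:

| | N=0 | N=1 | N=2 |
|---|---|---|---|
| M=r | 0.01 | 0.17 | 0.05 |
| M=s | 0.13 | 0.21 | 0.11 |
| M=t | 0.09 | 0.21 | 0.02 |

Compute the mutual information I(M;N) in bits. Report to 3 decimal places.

Marginals: p(M) = (0.2300, 0.4500, 0.3200), p(N) = (0.2300, 0.5900, 0.1800).
I(M;N) = H(M) + H(N) − H(M,N).
H(M) = 1.5321, H(N) = 1.3821, H(M,N) = 2.8212.
I(M;N) = 1.5321 + 1.3821 − 2.8212 = 0.093 bits.

0.093 bits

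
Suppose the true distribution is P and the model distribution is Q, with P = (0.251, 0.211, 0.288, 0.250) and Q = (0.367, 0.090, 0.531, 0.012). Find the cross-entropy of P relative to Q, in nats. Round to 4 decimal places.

2.0477 nats

H(P,Q) = −Σ p·ln q.
  −0.251·ln(0.367) = 0.25160
  −0.211·ln(0.090) = 0.50808
  −0.288·ln(0.531) = 0.18230
  −0.250·ln(0.012) = 1.10571
H(P,Q) = 2.0477 nats.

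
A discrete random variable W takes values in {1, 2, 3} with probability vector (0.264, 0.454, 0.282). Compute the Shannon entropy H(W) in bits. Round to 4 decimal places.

1.5395 bits

H(W) = −Σ p·log₂ p.
  −(0.264)·log₂(0.264) = 0.50725
  −(0.454)·log₂(0.454) = 0.51721
  −(0.282)·log₂(0.282) = 0.51500
Sum: 0.50725 + 0.51721 + 0.51500 = 1.5395 bits.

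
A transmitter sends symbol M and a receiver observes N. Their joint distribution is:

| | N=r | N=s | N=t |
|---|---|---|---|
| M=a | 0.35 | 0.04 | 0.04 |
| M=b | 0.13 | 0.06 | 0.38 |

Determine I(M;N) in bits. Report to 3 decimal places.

0.294 bits

Marginals: p(M) = (0.4300, 0.5700), p(N) = (0.4800, 0.1000, 0.4200).
I(M;N) = Σ p(x,y)·log₂[p(x,y)/(p(x)p(y))].
  (a,r): 0.35·log₂(1.6957) = 0.2667
  (a,s): 0.04·log₂(0.9302) = -0.0042
  (a,t): 0.04·log₂(0.2215) = -0.0870
  (b,r): 0.13·log₂(0.4751) = -0.1396
  (b,s): 0.06·log₂(1.0526) = 0.0044
  (b,t): 0.38·log₂(1.5873) = 0.2533
Sum = 0.294 bits.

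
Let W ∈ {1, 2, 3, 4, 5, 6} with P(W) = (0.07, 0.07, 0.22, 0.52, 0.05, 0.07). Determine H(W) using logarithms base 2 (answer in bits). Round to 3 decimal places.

1.993 bits

H(W) = −Σ p·log₂ p.
  −(0.07)·log₂(0.07) = 0.2686
  −(0.07)·log₂(0.07) = 0.2686
  −(0.22)·log₂(0.22) = 0.4806
  −(0.52)·log₂(0.52) = 0.4906
  −(0.05)·log₂(0.05) = 0.2161
  −(0.07)·log₂(0.07) = 0.2686
Sum: 0.2686 + 0.2686 + 0.4806 + 0.4906 + 0.2161 + 0.2686 = 1.993 bits.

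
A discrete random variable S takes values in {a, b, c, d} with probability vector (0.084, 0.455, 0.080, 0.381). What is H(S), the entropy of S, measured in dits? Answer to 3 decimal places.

H(S) = −Σ p·log₁₀ p.
  −(0.084)·log₁₀(0.084) = 0.0904
  −(0.455)·log₁₀(0.455) = 0.1556
  −(0.080)·log₁₀(0.080) = 0.0878
  −(0.381)·log₁₀(0.381) = 0.1597
Sum: 0.0904 + 0.1556 + 0.0878 + 0.1597 = 0.493 dits.

0.493 dits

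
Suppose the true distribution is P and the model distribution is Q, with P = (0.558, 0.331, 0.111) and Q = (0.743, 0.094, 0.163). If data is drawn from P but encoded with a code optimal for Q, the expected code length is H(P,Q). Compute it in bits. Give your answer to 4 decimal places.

H(P,Q) = −Σ p·log₂ q.
  −0.558·log₂(0.743) = 0.23914
  −0.331·log₂(0.094) = 1.12911
  −0.111·log₂(0.163) = 0.29049
H(P,Q) = 1.6587 bits.

1.6587 bits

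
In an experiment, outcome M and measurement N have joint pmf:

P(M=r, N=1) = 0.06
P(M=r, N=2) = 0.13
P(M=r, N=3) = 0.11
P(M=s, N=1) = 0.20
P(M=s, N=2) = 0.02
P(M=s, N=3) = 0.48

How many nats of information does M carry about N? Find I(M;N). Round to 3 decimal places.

0.128 nats

Marginals: p(M) = (0.3000, 0.7000), p(N) = (0.2600, 0.1500, 0.5900).
I(M;N) = H(M) + H(N) − H(M,N).
H(M) = 0.6109, H(N) = 0.9461, H(M,N) = 1.4293.
I(M;N) = 0.6109 + 0.9461 − 1.4293 = 0.128 nats.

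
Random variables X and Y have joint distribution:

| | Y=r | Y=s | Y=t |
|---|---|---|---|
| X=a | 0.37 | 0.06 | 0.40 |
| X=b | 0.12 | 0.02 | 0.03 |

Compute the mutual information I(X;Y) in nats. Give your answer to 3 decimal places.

0.029 nats

Marginals: p(X) = (0.8300, 0.1700), p(Y) = (0.4900, 0.0800, 0.4300).
I(X;Y) = Σ p(x,y)·ln[p(x,y)/(p(x)p(y))].
  (a,r): 0.37·ln(0.9098) = -0.0350
  (a,s): 0.06·ln(0.9036) = -0.0061
  (a,t): 0.40·ln(1.1208) = 0.0456
  (b,r): 0.12·ln(1.4406) = 0.0438
  (b,s): 0.02·ln(1.4706) = 0.0077
  (b,t): 0.03·ln(0.4104) = -0.0267
Sum = 0.029 nats.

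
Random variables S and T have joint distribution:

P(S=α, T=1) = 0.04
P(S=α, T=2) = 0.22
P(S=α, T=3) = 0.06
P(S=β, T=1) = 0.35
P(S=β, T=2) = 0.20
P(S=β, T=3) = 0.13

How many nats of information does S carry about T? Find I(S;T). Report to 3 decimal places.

0.089 nats

Marginals: p(S) = (0.3200, 0.6800), p(T) = (0.3900, 0.4200, 0.1900).
I(S;T) = H(S) + H(T) − H(S,T).
H(S) = 0.6269, H(T) = 1.0471, H(S,T) = 1.5852.
I(S;T) = 0.6269 + 1.0471 − 1.5852 = 0.089 nats.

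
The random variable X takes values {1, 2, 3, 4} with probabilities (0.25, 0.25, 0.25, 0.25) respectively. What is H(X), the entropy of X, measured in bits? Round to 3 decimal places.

2.000 bits

H(X) = −Σ p·log₂ p.
  −(0.25)·log₂(0.25) = 0.5000
  −(0.25)·log₂(0.25) = 0.5000
  −(0.25)·log₂(0.25) = 0.5000
  −(0.25)·log₂(0.25) = 0.5000
Sum: 0.5000 + 0.5000 + 0.5000 + 0.5000 = 2.000 bits.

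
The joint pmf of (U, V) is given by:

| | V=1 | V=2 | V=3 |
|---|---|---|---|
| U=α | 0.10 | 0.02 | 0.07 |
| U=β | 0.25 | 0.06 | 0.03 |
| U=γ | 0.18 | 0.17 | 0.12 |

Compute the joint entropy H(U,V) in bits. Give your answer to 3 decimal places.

H(U,V) = −Σ p(x,y)·log₂ p(x,y) over all 9 cells.
  cell (α,1): −0.10·log₂0.10 = 0.3322
  cell (α,2): −0.02·log₂0.02 = 0.1129
  cell (α,3): −0.07·log₂0.07 = 0.2686
  cell (β,1): −0.25·log₂0.25 = 0.5000
  cell (β,2): −0.06·log₂0.06 = 0.2435
  cell (β,3): −0.03·log₂0.03 = 0.1518
  cell (γ,1): −0.18·log₂0.18 = 0.4453
  cell (γ,2): −0.17·log₂0.17 = 0.4346
  cell (γ,3): −0.12·log₂0.12 = 0.3671
Sum = 2.856 bits.

2.856 bits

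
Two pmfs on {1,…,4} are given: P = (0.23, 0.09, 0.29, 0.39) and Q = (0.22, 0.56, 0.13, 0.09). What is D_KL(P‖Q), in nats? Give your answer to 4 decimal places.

D(P‖Q) = Σ p·ln(p/q).
  0.23·ln(0.23/0.22) = 0.01022
  0.09·ln(0.09/0.56) = -0.16453
  0.29·ln(0.29/0.13) = 0.23268
  0.39·ln(0.39/0.09) = 0.57187
D(P‖Q) = 0.6502 nats.

0.6502 nats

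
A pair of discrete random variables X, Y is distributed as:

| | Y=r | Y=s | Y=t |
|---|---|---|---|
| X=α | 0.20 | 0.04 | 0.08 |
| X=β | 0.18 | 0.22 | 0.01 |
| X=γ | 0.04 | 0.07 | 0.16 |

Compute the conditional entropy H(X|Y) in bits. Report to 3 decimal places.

Chain rule: H(X|Y) = H(X,Y) − H(Y).
Marginals: p(X) = (0.3200, 0.4100, 0.2700), p(Y) = (0.4200, 0.3300, 0.2500).
H(X,Y) = 2.8113 bits; H(Y) = 1.5535 bits.
H(X|Y) = 2.8113 − 1.5535 = 1.258 bits.

1.258 bits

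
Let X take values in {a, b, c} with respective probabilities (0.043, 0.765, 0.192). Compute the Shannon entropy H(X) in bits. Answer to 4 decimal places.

0.9480 bits

H(X) = −Σ p·log₂ p.
  −(0.043)·log₂(0.043) = 0.19520
  −(0.765)·log₂(0.765) = 0.29565
  −(0.192)·log₂(0.192) = 0.45712
Sum: 0.19520 + 0.29565 + 0.45712 = 0.9480 bits.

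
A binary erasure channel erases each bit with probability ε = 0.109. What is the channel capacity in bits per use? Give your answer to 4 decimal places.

Binary erasure channel: capacity C = 1 − ε.
C = 1 − 0.109 = 0.8910 bits per channel use.

0.8910 bits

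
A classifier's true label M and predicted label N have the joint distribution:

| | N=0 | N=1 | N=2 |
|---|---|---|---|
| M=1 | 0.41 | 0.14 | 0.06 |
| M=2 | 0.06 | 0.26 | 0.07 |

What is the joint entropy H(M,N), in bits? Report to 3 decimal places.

H(M,N) = −Σ p(x,y)·log₂ p(x,y) over all 6 cells.
  cell (1,0): −0.41·log₂0.41 = 0.5274
  cell (1,1): −0.14·log₂0.14 = 0.3971
  cell (1,2): −0.06·log₂0.06 = 0.2435
  cell (2,0): −0.06·log₂0.06 = 0.2435
  cell (2,1): −0.26·log₂0.26 = 0.5053
  cell (2,2): −0.07·log₂0.07 = 0.2686
Sum = 2.185 bits.

2.185 bits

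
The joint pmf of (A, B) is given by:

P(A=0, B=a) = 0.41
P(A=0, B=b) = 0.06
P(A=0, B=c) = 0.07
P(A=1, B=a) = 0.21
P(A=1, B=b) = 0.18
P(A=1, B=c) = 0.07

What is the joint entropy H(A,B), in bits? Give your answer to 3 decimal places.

H(A,B) = −Σ p(x,y)·log₂ p(x,y) over all 6 cells.
  cell (0,a): −0.41·log₂0.41 = 0.5274
  cell (0,b): −0.06·log₂0.06 = 0.2435
  cell (0,c): −0.07·log₂0.07 = 0.2686
  cell (1,a): −0.21·log₂0.21 = 0.4728
  cell (1,b): −0.18·log₂0.18 = 0.4453
  cell (1,c): −0.07·log₂0.07 = 0.2686
Sum = 2.226 bits.

2.226 bits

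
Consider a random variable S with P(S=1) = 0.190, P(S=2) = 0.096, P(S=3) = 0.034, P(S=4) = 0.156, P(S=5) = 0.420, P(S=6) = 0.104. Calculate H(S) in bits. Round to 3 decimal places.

2.229 bits

H(S) = −Σ p·log₂ p.
  −(0.190)·log₂(0.190) = 0.4552
  −(0.096)·log₂(0.096) = 0.3246
  −(0.034)·log₂(0.034) = 0.1659
  −(0.156)·log₂(0.156) = 0.4181
  −(0.420)·log₂(0.420) = 0.5256
  −(0.104)·log₂(0.104) = 0.3396
Sum: 0.4552 + 0.3246 + 0.1659 + 0.4181 + 0.5256 + 0.3396 = 2.229 bits.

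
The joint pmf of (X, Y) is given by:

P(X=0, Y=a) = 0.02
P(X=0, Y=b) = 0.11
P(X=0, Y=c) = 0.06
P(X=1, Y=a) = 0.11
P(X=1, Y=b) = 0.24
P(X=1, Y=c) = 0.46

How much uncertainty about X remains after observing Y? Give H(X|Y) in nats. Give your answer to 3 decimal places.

Marginals: p(X) = (0.1900, 0.8100), p(Y) = (0.1300, 0.3500, 0.5200).
H(X|Y) = Σ p(Y) · H(X|Y=·).
  Y=a: p=0.1300, H(X|Y=a) = 0.4293
  Y=b: p=0.3500, H(X|Y=b) = 0.6225
  Y=c: p=0.5200, H(X|Y=c) = 0.3576
Weighted sum = 0.460 nats.

0.460 nats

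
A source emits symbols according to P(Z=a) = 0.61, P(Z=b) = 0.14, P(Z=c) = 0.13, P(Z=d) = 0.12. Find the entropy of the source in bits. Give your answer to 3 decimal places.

H(Z) = −Σ p·log₂ p.
  −(0.61)·log₂(0.61) = 0.4350
  −(0.14)·log₂(0.14) = 0.3971
  −(0.13)·log₂(0.13) = 0.3826
  −(0.12)·log₂(0.12) = 0.3671
Sum: 0.4350 + 0.3971 + 0.3826 + 0.3671 = 1.582 bits.

1.582 bits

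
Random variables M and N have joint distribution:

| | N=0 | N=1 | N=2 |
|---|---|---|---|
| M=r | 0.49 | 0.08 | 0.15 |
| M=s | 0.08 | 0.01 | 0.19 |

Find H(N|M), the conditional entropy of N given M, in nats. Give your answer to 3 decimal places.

0.807 nats

Marginals: p(M) = (0.7200, 0.2800), p(N) = (0.5700, 0.0900, 0.3400).
H(N|M) = Σ p(M) · H(N|M=·).
  M=r: p=0.7200, H(N|M=r) = 0.8328
  M=s: p=0.2800, H(N|M=s) = 0.7401
Weighted sum = 0.807 nats.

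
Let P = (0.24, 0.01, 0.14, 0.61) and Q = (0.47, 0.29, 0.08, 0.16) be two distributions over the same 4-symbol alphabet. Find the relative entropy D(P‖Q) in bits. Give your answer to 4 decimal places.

D(P‖Q) = Σ p·log₂(p/q).
  0.24·log₂(0.24/0.47) = -0.23271
  0.01·log₂(0.01/0.29) = -0.04858
  0.14·log₂(0.14/0.08) = 0.11303
  0.61·log₂(0.61/0.16) = 1.17775
D(P‖Q) = 1.0095 bits.

1.0095 bits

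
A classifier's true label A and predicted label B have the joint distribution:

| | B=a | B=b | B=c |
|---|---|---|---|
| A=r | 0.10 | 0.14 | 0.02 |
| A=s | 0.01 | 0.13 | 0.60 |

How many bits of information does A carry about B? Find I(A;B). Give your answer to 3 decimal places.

Marginals: p(A) = (0.2600, 0.7400), p(B) = (0.1100, 0.2700, 0.6200).
I(A;B) = H(A) + H(B) − H(A,B).
H(A) = 0.8267, H(B) = 1.2879, H(A,B) = 1.7334.
I(A;B) = 0.8267 + 1.2879 − 1.7334 = 0.381 bits.

0.381 bits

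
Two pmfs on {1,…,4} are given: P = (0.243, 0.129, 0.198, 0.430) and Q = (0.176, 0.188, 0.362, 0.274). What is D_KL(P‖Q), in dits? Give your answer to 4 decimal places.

D(P‖Q) = Σ p·log₁₀(p/q).
  0.243·log₁₀(0.243/0.176) = 0.03404
  0.129·log₁₀(0.129/0.188) = -0.02110
  0.198·log₁₀(0.198/0.362) = -0.05188
  0.430·log₁₀(0.430/0.274) = 0.08416
D(P‖Q) = 0.0452 dits.

0.0452 dits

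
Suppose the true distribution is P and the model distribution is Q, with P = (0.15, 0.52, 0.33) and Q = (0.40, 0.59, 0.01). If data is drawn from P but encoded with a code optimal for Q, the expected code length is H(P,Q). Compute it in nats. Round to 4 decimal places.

H(P,Q) = −Σ p·ln q.
  −0.15·ln(0.40) = 0.13744
  −0.52·ln(0.59) = 0.27437
  −0.33·ln(0.01) = 1.51971
H(P,Q) = 1.9315 nats.

1.9315 nats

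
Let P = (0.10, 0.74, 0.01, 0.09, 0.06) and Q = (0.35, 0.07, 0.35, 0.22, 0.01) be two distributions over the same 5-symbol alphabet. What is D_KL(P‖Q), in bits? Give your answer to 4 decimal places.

2.3246 bits

D(P‖Q) = Σ p·log₂(p/q).
  0.10·log₂(0.10/0.35) = -0.18074
  0.74·log₂(0.74/0.07) = 2.51755
  0.01·log₂(0.01/0.35) = -0.05129
  0.09·log₂(0.09/0.22) = -0.11606
  0.06·log₂(0.06/0.01) = 0.15510
D(P‖Q) = 2.3246 bits.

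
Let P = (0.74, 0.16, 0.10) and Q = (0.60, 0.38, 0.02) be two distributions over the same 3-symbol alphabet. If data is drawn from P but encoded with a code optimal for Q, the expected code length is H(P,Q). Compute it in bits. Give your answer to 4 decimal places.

1.3331 bits

H(P,Q) = −Σ p·log₂ q.
  −0.74·log₂(0.60) = 0.54535
  −0.16·log₂(0.38) = 0.22335
  −0.10·log₂(0.02) = 0.56439
H(P,Q) = 1.3331 bits.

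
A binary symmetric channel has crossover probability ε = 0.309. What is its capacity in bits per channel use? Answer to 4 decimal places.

0.1080 bits

Binary symmetric channel: C = 1 − h₂(ε) where h₂ is the binary entropy function.
h₂(0.309) = −0.309·log₂0.309 − 0.691·log₂0.691 = 0.8920.
C = 1 − 0.8920 = 0.1080 bits per channel use.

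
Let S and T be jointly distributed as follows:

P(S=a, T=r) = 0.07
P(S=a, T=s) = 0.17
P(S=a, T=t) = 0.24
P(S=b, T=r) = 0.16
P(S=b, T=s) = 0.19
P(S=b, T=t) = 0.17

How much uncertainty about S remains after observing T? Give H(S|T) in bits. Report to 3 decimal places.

Chain rule: H(S|T) = H(S,T) − H(T).
Marginals: p(S) = (0.4800, 0.5200), p(T) = (0.2300, 0.3600, 0.4100).
H(S,T) = 2.5101 bits; H(T) = 1.5457 bits.
H(S|T) = 2.5101 − 1.5457 = 0.964 bits.

0.964 bits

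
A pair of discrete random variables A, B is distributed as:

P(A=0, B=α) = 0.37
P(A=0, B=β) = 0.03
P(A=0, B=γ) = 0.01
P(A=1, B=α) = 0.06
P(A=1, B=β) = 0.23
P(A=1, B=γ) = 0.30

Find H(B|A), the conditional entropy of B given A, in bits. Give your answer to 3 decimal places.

Marginals: p(A) = (0.4100, 0.5900), p(B) = (0.4300, 0.2600, 0.3100).
H(B|A) = Σ p(A) · H(B|A=·).
  A=0: p=0.4100, H(B|A=0) = 0.5404
  A=1: p=0.5900, H(B|A=1) = 1.3613
Weighted sum = 1.025 bits.

1.025 bits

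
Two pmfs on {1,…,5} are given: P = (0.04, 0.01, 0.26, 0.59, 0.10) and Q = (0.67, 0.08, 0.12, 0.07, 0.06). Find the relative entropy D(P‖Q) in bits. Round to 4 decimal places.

1.9855 bits

D(P‖Q) = Σ p·log₂(p/q).
  0.04·log₂(0.04/0.67) = -0.16264
  0.01·log₂(0.01/0.08) = -0.03000
  0.26·log₂(0.26/0.12) = 0.29002
  0.59·log₂(0.59/0.07) = 1.81442
  0.10·log₂(0.10/0.06) = 0.07370
D(P‖Q) = 1.9855 bits.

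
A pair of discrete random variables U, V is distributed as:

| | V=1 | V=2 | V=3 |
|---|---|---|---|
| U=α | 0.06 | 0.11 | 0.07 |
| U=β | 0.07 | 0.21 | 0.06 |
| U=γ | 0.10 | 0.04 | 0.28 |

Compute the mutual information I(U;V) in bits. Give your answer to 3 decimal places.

Marginals: p(U) = (0.2400, 0.3400, 0.4200), p(V) = (0.2300, 0.3600, 0.4100).
I(U;V) = Σ p(x,y)·log₂[p(x,y)/(p(x)p(y))].
  (α,1): 0.06·log₂(1.0870) = 0.0072
  (α,2): 0.11·log₂(1.2731) = 0.0383
  (α,3): 0.07·log₂(0.7114) = -0.0344
  (β,1): 0.07·log₂(0.8951) = -0.0112
  (β,2): 0.21·log₂(1.7157) = 0.1635
  (β,3): 0.06·log₂(0.4304) = -0.0730
  (γ,1): 0.10·log₂(1.0352) = 0.0050
  (γ,2): 0.04·log₂(0.2646) = -0.0767
  (γ,3): 0.28·log₂(1.6260) = 0.1964
Sum = 0.215 bits.

0.215 bits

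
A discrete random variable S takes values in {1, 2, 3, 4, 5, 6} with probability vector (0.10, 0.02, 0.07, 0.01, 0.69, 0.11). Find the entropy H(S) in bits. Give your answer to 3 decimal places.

1.500 bits

H(S) = −Σ p·log₂ p.
  −(0.10)·log₂(0.10) = 0.3322
  −(0.02)·log₂(0.02) = 0.1129
  −(0.07)·log₂(0.07) = 0.2686
  −(0.01)·log₂(0.01) = 0.0664
  −(0.69)·log₂(0.69) = 0.3694
  −(0.11)·log₂(0.11) = 0.3503
Sum: 0.3322 + 0.1129 + 0.2686 + 0.0664 + 0.3694 + 0.3503 = 1.500 bits.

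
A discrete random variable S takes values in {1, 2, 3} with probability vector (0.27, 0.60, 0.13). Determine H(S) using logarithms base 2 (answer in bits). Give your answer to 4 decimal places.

H(S) = −Σ p·log₂ p.
  −(0.27)·log₂(0.27) = 0.51002
  −(0.60)·log₂(0.60) = 0.44218
  −(0.13)·log₂(0.13) = 0.38264
Sum: 0.51002 + 0.44218 + 0.38264 = 1.3348 bits.

1.3348 bits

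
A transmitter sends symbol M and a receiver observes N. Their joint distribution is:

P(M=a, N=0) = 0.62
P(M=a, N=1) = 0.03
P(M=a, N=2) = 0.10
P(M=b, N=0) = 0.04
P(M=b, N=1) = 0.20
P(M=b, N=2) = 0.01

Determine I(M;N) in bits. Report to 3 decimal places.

Marginals: p(M) = (0.7500, 0.2500), p(N) = (0.6600, 0.2300, 0.1100).
I(M;N) = H(M) + H(N) − H(M,N).
H(M) = 0.8113, H(N) = 1.2336, H(M,N) = 1.6281.
I(M;N) = 0.8113 + 1.2336 − 1.6281 = 0.417 bits.

0.417 bits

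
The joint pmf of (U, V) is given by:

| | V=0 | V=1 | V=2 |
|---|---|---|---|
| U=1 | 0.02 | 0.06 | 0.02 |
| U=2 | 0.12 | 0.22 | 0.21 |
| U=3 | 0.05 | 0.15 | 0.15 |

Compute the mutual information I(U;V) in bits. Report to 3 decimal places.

0.019 bits

Marginals: p(U) = (0.1000, 0.5500, 0.3500), p(V) = (0.1900, 0.4300, 0.3800).
I(U;V) = Σ p(x,y)·log₂[p(x,y)/(p(x)p(y))].
  (1,0): 0.02·log₂(1.0526) = 0.0015
  (1,1): 0.06·log₂(1.3953) = 0.0288
  (1,2): 0.02·log₂(0.5263) = -0.0185
  (2,0): 0.12·log₂(1.1483) = 0.0239
  (2,1): 0.22·log₂(0.9302) = -0.0230
  (2,2): 0.21·log₂(1.0048) = 0.0014
  (3,0): 0.05·log₂(0.7519) = -0.0206
  (3,1): 0.15·log₂(0.9967) = -0.0007
  (3,2): 0.15·log₂(1.1278) = 0.0260
Sum = 0.019 bits.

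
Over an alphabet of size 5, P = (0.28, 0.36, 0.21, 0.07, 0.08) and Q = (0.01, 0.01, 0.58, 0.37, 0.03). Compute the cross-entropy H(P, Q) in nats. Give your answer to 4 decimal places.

3.4118 nats

H(P,Q) = −Σ p·ln q.
  −0.28·ln(0.01) = 1.28945
  −0.36·ln(0.01) = 1.65786
  −0.21·ln(0.58) = 0.11439
  −0.07·ln(0.37) = 0.06960
  −0.08·ln(0.03) = 0.28052
H(P,Q) = 3.4118 nats.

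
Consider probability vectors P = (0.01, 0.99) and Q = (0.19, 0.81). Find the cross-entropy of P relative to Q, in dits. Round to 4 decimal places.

0.0978 dits

H(P,Q) = −Σ p·log₁₀ q.
  −0.01·log₁₀(0.19) = 0.00721
  −0.99·log₁₀(0.81) = 0.09060
H(P,Q) = 0.0978 dits.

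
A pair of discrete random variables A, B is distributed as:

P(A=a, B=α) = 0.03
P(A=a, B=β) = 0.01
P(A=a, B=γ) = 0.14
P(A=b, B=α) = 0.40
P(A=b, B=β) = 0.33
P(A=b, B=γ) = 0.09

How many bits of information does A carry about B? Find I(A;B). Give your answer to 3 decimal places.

0.236 bits

Marginals: p(A) = (0.1800, 0.8200), p(B) = (0.4300, 0.3400, 0.2300).
I(A;B) = H(A) + H(B) − H(A,B).
H(A) = 0.6801, H(B) = 1.5404, H(A,B) = 1.9846.
I(A;B) = 0.6801 + 1.5404 − 1.9846 = 0.236 bits.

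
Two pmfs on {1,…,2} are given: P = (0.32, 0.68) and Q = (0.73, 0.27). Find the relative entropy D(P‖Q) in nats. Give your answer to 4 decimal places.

0.3642 nats

D(P‖Q) = Σ p·ln(p/q).
  0.32·ln(0.32/0.73) = -0.26391
  0.68·ln(0.68/0.27) = 0.62810
D(P‖Q) = 0.3642 nats.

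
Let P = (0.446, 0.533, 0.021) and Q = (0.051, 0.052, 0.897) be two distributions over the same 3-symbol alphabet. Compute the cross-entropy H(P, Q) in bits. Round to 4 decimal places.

4.1916 bits

H(P,Q) = −Σ p·log₂ q.
  −0.446·log₂(0.051) = 1.91484
  −0.533·log₂(0.052) = 2.27343
  −0.021·log₂(0.897) = 0.00329
H(P,Q) = 4.1916 bits.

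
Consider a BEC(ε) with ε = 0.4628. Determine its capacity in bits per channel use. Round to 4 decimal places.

0.5372 bits

Binary erasure channel: capacity C = 1 − ε.
C = 1 − 0.4628 = 0.5372 bits per channel use.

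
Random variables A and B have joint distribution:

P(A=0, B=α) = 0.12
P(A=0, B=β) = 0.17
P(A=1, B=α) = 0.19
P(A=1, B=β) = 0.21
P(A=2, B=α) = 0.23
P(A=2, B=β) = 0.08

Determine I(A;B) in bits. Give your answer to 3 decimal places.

0.057 bits

Marginals: p(A) = (0.2900, 0.4000, 0.3100), p(B) = (0.5400, 0.4600).
I(A;B) = Σ p(x,y)·log₂[p(x,y)/(p(x)p(y))].
  (0,α): 0.12·log₂(0.7663) = -0.0461
  (0,β): 0.17·log₂(1.2744) = 0.0595
  (1,α): 0.19·log₂(0.8796) = -0.0352
  (1,β): 0.21·log₂(1.1413) = 0.0400
  (2,α): 0.23·log₂(1.3740) = 0.1054
  (2,β): 0.08·log₂(0.5610) = -0.0667
Sum = 0.057 bits.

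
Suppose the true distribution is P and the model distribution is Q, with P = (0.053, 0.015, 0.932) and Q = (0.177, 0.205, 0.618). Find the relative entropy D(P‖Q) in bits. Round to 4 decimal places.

0.4036 bits

D(P‖Q) = Σ p·log₂(p/q).
  0.053·log₂(0.053/0.177) = -0.09220
  0.015·log₂(0.015/0.205) = -0.05659
  0.932·log₂(0.932/0.618) = 0.55242
D(P‖Q) = 0.4036 bits.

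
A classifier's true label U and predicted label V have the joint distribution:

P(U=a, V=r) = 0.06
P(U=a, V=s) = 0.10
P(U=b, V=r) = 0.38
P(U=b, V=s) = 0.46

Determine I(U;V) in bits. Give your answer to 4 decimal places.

0.0024 bits

Marginals: p(U) = (0.1600, 0.8400), p(V) = (0.4400, 0.5600).
I(U;V) = Σ p(x,y)·log₂[p(x,y)/(p(x)p(y))].
  (a,r): 0.06·log₂(0.8523) = -0.01384
  (a,s): 0.10·log₂(1.1161) = 0.01584
  (b,r): 0.38·log₂(1.0281) = 0.01521
  (b,s): 0.46·log₂(0.9779) = -0.01484
Sum = 0.0024 bits.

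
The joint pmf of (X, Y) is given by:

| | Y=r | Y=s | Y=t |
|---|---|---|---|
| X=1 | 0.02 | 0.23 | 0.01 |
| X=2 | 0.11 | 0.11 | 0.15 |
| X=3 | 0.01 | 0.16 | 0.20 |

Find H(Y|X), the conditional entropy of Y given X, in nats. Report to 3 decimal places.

Chain rule: H(Y|X) = H(X,Y) − H(X).
Marginals: p(X) = (0.2600, 0.3700, 0.3700), p(Y) = (0.1400, 0.5000, 0.3600).
H(X,Y) = 1.8936 nats; H(X) = 1.0860 nats.
H(Y|X) = 1.8936 − 1.0860 = 0.808 nats.

0.808 nats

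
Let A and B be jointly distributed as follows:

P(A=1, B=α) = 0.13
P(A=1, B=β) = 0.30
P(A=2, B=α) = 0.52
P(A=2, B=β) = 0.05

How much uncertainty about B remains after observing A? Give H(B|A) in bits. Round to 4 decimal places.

0.6246 bits

Marginals: p(A) = (0.4300, 0.5700), p(B) = (0.6500, 0.3500).
H(B|A) = Σ p(A) · H(B|A=·).
  A=1: p=0.4300, H(B|A=1) = 0.8841
  A=2: p=0.5700, H(B|A=2) = 0.4288
Weighted sum = 0.6246 bits.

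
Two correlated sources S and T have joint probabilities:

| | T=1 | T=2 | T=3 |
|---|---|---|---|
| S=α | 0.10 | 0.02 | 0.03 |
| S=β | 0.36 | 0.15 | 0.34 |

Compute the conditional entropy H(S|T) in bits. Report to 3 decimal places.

0.587 bits

Marginals: p(S) = (0.1500, 0.8500), p(T) = (0.4600, 0.1700, 0.3700).
H(S|T) = Σ p(T) · H(S|T=·).
  T=1: p=0.4600, H(S|T=1) = 0.7554
  T=2: p=0.1700, H(S|T=2) = 0.5226
  T=3: p=0.3700, H(S|T=3) = 0.4060
Weighted sum = 0.587 bits.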